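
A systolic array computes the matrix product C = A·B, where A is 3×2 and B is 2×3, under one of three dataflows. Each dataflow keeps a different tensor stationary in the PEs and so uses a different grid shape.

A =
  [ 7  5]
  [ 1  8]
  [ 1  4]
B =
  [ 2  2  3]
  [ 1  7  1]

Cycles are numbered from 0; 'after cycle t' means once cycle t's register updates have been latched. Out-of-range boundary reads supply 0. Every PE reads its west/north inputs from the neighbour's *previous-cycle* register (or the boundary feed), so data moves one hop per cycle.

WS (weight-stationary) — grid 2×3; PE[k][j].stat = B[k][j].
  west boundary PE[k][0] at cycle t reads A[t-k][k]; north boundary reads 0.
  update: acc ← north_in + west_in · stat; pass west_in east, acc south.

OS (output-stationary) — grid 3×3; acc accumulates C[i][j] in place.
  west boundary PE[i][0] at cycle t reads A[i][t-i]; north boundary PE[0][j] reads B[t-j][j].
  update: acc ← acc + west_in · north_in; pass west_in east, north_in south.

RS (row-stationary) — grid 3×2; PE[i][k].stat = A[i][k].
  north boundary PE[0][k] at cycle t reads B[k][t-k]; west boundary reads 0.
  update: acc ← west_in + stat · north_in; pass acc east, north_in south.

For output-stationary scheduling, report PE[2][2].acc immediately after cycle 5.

OS (3×3). Following PE[2][2] plus its west/north inputs:
  @0  [1,2]  acc 0  |  →0  ↓0
  @0  [2,1]  acc 0  |  →0  ↓0
  @0  [2,2]  acc 0  |  →0  ↓0
  @1  [1,2]  acc 0  |  →0  ↓0
  @1  [2,1]  acc 0  |  →0  ↓0
  @1  [2,2]  acc 0  |  →0  ↓0
  @2  [1,2]  acc 0  |  →0  ↓0
  @2  [2,1]  acc 0  |  →0  ↓0
  @2  [2,2]  acc 0  |  →0  ↓0
  @3  [1,2]  acc 3  |  →1  ↓3
  @3  [2,1]  acc 2  |  →1  ↓2
  @3  [2,2]  acc 0  |  →0  ↓0
  @4  [1,2]  acc 11  |  →8  ↓1
  @4  [2,1]  acc 30  |  →4  ↓7
  @4  [2,2]  acc 3  |  →1  ↓3
  @5  [1,2]  acc 11  |  →0  ↓0
  @5  [2,1]  acc 30  |  →0  ↓0
  @5  [2,2]  acc 7  |  →4  ↓1

PE[2][2].acc = 7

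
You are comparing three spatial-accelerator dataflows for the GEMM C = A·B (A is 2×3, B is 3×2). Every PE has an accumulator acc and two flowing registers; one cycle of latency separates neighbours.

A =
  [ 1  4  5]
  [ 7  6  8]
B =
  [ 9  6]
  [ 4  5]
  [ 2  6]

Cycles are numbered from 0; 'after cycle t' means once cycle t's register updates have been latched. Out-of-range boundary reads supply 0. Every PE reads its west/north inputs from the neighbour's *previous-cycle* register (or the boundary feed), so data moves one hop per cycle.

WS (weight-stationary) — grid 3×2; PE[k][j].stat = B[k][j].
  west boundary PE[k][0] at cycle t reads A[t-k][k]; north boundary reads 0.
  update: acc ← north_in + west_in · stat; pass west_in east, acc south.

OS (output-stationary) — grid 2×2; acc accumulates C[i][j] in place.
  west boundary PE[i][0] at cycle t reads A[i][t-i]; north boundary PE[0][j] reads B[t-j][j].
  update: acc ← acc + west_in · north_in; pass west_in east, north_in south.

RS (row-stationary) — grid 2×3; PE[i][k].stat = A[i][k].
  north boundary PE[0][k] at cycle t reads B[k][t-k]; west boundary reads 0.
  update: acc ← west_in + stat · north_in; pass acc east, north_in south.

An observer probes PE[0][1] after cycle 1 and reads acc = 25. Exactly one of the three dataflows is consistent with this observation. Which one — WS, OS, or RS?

— WS: 3×2; PE[0][1] trace:
  @0  [0,1]  acc 0  |  →0  ↓0
  @1  [0,1]  acc 6  |  →1  ↓6
— OS: 2×2; PE[0][1] trace:
  @0  [0,1]  acc 0  |  →0  ↓0
  @1  [0,1]  acc 6  |  →1  ↓6
— RS: 2×3; PE[0][1] trace:
  @0  [0,1]  acc 0  |  →0  ↓0
  @1  [0,1]  acc 25  |  →25  ↓4

dataflow = RS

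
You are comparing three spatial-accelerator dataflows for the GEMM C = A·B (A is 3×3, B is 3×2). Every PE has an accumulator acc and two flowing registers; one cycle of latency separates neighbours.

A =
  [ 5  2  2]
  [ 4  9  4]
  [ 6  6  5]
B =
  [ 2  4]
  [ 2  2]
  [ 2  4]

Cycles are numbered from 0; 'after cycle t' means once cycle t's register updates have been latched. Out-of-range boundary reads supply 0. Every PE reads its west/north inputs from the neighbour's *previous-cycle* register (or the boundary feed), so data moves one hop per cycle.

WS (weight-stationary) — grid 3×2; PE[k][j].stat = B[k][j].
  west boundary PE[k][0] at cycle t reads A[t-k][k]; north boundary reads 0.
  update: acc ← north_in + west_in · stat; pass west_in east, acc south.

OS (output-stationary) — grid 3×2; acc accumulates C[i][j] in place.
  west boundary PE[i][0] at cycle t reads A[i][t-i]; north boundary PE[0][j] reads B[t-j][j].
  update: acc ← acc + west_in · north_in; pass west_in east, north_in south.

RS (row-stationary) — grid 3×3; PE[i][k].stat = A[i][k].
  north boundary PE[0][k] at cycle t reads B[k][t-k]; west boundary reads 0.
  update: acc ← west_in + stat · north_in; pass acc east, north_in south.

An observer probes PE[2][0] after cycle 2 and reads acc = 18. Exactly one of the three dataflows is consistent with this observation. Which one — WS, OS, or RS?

— WS: 3×2; PE[2][0] trace:
  t=0 PE[2][0]: acc=0 h=0 v=0
  t=1 PE[2][0]: acc=0 h=0 v=0
  t=2 PE[2][0]: acc=18 h=2 v=18
— OS: 3×2; PE[2][0] trace:
  t=0 PE[2][0]: acc=0 h=0 v=0
  t=1 PE[2][0]: acc=0 h=0 v=0
  t=2 PE[2][0]: acc=12 h=6 v=2
— RS: 3×3; PE[2][0] trace:
  t=0 PE[2][0]: acc=0 h=0 v=0
  t=1 PE[2][0]: acc=0 h=0 v=0
  t=2 PE[2][0]: acc=12 h=12 v=2

dataflow = WS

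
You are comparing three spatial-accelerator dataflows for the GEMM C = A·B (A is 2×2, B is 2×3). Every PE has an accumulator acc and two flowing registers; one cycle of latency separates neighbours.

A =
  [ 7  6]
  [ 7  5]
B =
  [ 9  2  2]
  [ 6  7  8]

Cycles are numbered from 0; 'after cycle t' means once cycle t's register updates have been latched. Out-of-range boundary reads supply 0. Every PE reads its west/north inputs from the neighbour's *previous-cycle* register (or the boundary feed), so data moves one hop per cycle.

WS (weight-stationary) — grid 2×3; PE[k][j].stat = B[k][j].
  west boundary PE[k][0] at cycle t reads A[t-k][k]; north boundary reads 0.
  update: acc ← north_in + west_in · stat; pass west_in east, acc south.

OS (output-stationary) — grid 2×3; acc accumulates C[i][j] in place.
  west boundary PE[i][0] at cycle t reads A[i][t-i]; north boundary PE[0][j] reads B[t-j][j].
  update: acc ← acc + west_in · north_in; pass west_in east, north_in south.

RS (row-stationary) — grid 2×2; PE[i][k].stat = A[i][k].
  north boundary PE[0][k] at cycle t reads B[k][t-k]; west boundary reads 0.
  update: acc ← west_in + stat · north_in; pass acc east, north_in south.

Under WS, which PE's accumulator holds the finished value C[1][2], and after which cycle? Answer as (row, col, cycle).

(row, col, cycle) = (1, 2, 4)

Under WS, C[1][2] lands at PE[1][2]:
  cycle 0: PE[1][2] → acc 0, east 0, south 0
  cycle 1: PE[1][2] → acc 0, east 0, south 0
  cycle 2: PE[1][2] → acc 0, east 0, south 0
  cycle 3: PE[1][2] → acc 62, east 6, south 62
  cycle 4: PE[1][2] → acc 54, east 5, south 54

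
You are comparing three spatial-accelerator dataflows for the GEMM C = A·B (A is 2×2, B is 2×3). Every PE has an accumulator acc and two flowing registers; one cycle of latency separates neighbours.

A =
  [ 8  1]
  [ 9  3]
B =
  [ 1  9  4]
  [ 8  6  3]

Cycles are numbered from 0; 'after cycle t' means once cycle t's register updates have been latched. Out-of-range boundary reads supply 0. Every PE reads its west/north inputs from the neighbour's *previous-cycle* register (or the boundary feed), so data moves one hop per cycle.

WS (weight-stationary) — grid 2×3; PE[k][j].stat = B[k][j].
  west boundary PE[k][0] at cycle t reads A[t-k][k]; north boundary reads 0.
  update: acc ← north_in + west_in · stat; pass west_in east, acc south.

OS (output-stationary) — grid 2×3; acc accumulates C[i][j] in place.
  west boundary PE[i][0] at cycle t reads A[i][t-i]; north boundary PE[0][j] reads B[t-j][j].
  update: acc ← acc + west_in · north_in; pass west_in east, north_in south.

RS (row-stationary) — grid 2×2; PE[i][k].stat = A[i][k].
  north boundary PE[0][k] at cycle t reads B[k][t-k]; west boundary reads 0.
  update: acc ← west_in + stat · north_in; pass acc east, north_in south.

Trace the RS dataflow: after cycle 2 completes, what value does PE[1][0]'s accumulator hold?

PE[1][0].acc = 81

RS on a 2×2 grid — tracing PE[1][0] and its feeders:
  after 0 — PE[0][0] acc=8, pass-E 8, pass-S 1
  after 0 — PE[1][0] acc=0, pass-E 0, pass-S 0
  after 1 — PE[0][0] acc=72, pass-E 72, pass-S 9
  after 1 — PE[1][0] acc=9, pass-E 9, pass-S 1
  after 2 — PE[0][0] acc=32, pass-E 32, pass-S 4
  after 2 — PE[1][0] acc=81, pass-E 81, pass-S 9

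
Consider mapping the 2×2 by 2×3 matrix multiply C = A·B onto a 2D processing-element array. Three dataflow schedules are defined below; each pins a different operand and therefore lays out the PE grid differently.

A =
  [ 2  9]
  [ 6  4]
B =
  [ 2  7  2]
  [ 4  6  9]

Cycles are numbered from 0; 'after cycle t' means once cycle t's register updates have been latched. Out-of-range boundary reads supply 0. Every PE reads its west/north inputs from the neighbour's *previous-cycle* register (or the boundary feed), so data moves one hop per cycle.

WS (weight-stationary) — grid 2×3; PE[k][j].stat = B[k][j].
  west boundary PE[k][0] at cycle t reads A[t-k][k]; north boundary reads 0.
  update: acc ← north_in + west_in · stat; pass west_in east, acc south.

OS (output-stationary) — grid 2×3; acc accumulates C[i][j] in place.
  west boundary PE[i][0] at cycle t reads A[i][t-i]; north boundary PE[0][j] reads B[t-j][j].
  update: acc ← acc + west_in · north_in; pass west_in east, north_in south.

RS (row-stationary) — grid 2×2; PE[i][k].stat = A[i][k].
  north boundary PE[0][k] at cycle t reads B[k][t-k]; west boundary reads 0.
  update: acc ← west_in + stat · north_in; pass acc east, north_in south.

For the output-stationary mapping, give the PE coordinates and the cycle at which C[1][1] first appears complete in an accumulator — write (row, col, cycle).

OS: C[1][1] accumulates in PE[1][1]:
  @0  [1,1]  acc 0  |  →0  ↓0
  @1  [1,1]  acc 0  |  →0  ↓0
  @2  [1,1]  acc 42  |  →6  ↓7
  @3  [1,1]  acc 66  |  →4  ↓6

(row, col, cycle) = (1, 1, 3)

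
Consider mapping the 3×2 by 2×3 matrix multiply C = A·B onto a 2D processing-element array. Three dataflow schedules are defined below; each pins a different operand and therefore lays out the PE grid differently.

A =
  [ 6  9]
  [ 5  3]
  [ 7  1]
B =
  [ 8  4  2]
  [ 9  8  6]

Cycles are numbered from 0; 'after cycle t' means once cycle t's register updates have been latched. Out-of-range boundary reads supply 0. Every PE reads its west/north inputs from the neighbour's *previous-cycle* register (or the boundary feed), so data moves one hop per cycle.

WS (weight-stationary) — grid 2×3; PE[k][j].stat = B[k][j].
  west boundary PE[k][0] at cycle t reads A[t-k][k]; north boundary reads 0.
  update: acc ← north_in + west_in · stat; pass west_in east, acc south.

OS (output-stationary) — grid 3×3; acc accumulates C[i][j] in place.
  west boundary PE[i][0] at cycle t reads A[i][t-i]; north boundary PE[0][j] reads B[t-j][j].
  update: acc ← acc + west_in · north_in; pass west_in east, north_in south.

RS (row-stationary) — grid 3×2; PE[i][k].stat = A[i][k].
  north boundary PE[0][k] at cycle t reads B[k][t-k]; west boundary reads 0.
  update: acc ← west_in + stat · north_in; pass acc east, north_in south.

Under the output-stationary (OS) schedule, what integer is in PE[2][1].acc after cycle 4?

Tracing OS — 3×3 array, target PE[2][1]:
  cycle 0: PE[1][1] → acc 0, east 0, south 0
  cycle 0: PE[2][0] → acc 0, east 0, south 0
  cycle 0: PE[2][1] → acc 0, east 0, south 0
  cycle 1: PE[1][1] → acc 0, east 0, south 0
  cycle 1: PE[2][0] → acc 0, east 0, south 0
  cycle 1: PE[2][1] → acc 0, east 0, south 0
  cycle 2: PE[1][1] → acc 20, east 5, south 4
  cycle 2: PE[2][0] → acc 56, east 7, south 8
  cycle 2: PE[2][1] → acc 0, east 0, south 0
  cycle 3: PE[1][1] → acc 44, east 3, south 8
  cycle 3: PE[2][0] → acc 65, east 1, south 9
  cycle 3: PE[2][1] → acc 28, east 7, south 4
  cycle 4: PE[1][1] → acc 44, east 0, south 0
  cycle 4: PE[2][0] → acc 65, east 0, south 0
  cycle 4: PE[2][1] → acc 36, east 1, south 8

PE[2][1].acc = 36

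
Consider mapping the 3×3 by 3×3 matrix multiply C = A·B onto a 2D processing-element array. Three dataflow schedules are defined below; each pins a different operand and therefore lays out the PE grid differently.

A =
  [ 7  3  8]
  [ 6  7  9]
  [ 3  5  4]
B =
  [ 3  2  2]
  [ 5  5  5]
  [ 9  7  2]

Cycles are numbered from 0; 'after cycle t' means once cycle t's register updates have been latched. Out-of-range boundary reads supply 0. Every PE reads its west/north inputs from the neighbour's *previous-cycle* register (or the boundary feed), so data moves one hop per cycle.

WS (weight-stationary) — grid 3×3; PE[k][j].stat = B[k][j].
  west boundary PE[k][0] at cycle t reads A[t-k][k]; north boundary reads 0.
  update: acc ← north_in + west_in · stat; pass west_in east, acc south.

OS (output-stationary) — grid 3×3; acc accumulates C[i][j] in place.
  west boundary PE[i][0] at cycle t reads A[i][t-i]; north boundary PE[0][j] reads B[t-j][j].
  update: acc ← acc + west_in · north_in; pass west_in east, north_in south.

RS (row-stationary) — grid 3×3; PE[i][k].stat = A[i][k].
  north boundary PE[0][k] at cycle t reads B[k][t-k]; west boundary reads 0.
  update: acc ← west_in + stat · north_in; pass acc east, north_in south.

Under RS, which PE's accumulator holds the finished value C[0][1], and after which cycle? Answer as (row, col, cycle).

(row, col, cycle) = (0, 2, 3)

RS: C[0][1] accumulates in PE[0][2]:
  c0 r0c2: 0 / 0 / 0
  c1 r0c2: 0 / 0 / 0
  c2 r0c2: 108 / 108 / 9
  c3 r0c2: 85 / 85 / 7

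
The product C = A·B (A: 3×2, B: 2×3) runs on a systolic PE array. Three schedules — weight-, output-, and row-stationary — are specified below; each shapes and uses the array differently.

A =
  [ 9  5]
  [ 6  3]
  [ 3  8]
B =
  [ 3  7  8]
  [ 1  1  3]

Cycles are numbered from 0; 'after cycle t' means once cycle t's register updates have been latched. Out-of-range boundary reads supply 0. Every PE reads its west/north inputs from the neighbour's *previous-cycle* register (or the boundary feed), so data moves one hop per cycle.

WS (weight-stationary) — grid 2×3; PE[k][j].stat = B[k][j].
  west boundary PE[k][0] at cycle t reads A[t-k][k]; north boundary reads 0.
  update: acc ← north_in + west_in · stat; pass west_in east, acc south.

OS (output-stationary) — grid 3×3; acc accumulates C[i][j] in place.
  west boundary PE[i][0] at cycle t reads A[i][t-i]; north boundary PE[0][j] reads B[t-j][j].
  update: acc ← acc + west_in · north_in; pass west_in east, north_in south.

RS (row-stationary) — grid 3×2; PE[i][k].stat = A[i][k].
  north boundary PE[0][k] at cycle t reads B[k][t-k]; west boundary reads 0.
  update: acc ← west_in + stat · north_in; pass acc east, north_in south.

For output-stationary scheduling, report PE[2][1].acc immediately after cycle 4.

PE[2][1].acc = 29

Tracing OS — 3×3 array, target PE[2][1]:
  t=0 PE[1][1]: acc=0 h=0 v=0
  t=0 PE[2][0]: acc=0 h=0 v=0
  t=0 PE[2][1]: acc=0 h=0 v=0
  t=1 PE[1][1]: acc=0 h=0 v=0
  t=1 PE[2][0]: acc=0 h=0 v=0
  t=1 PE[2][1]: acc=0 h=0 v=0
  t=2 PE[1][1]: acc=42 h=6 v=7
  t=2 PE[2][0]: acc=9 h=3 v=3
  t=2 PE[2][1]: acc=0 h=0 v=0
  t=3 PE[1][1]: acc=45 h=3 v=1
  t=3 PE[2][0]: acc=17 h=8 v=1
  t=3 PE[2][1]: acc=21 h=3 v=7
  t=4 PE[1][1]: acc=45 h=0 v=0
  t=4 PE[2][0]: acc=17 h=0 v=0
  t=4 PE[2][1]: acc=29 h=8 v=1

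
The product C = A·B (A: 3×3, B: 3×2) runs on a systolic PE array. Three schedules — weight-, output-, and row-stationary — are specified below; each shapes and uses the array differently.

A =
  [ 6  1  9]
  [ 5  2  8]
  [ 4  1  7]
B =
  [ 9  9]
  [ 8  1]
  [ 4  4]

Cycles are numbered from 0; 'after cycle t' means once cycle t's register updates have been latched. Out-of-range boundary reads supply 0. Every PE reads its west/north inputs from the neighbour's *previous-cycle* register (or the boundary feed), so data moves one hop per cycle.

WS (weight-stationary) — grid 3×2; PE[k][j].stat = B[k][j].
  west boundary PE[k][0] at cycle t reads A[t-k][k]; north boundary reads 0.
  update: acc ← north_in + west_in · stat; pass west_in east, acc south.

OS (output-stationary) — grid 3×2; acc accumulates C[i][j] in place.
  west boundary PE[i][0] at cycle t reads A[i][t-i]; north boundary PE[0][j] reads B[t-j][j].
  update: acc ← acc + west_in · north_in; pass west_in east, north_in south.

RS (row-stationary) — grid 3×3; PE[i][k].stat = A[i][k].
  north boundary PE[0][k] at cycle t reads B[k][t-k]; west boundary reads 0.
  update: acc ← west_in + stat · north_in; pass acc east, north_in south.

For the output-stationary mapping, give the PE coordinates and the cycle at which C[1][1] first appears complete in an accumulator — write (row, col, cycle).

OS: C[1][1] accumulates in PE[1][1]:
  cycle 0: PE[1][1] → acc 0, east 0, south 0
  cycle 1: PE[1][1] → acc 0, east 0, south 0
  cycle 2: PE[1][1] → acc 45, east 5, south 9
  cycle 3: PE[1][1] → acc 47, east 2, south 1
  cycle 4: PE[1][1] → acc 79, east 8, south 4

(row, col, cycle) = (1, 1, 4)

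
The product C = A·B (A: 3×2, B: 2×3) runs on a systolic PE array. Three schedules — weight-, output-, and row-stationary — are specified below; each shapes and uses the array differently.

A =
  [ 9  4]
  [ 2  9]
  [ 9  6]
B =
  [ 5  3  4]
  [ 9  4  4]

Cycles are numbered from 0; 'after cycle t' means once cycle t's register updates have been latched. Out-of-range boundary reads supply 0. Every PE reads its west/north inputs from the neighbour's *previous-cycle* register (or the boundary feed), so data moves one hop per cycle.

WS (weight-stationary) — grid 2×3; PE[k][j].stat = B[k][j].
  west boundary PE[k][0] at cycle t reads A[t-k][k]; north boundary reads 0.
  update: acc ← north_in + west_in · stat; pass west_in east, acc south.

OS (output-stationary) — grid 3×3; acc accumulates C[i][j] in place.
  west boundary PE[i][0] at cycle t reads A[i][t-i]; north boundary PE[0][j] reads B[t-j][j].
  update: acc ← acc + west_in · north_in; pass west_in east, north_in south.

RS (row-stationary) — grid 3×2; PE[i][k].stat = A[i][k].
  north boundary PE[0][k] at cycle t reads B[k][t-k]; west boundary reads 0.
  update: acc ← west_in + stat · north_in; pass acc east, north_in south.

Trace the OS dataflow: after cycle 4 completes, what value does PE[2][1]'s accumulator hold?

OS on a 3×3 grid — tracing PE[2][1] and its feeders:
  [0] (1,1) acc=0 (h:0 v:0)
  [0] (2,0) acc=0 (h:0 v:0)
  [0] (2,1) acc=0 (h:0 v:0)
  [1] (1,1) acc=0 (h:0 v:0)
  [1] (2,0) acc=0 (h:0 v:0)
  [1] (2,1) acc=0 (h:0 v:0)
  [2] (1,1) acc=6 (h:2 v:3)
  [2] (2,0) acc=45 (h:9 v:5)
  [2] (2,1) acc=0 (h:0 v:0)
  [3] (1,1) acc=42 (h:9 v:4)
  [3] (2,0) acc=99 (h:6 v:9)
  [3] (2,1) acc=27 (h:9 v:3)
  [4] (1,1) acc=42 (h:0 v:0)
  [4] (2,0) acc=99 (h:0 v:0)
  [4] (2,1) acc=51 (h:6 v:4)

PE[2][1].acc = 51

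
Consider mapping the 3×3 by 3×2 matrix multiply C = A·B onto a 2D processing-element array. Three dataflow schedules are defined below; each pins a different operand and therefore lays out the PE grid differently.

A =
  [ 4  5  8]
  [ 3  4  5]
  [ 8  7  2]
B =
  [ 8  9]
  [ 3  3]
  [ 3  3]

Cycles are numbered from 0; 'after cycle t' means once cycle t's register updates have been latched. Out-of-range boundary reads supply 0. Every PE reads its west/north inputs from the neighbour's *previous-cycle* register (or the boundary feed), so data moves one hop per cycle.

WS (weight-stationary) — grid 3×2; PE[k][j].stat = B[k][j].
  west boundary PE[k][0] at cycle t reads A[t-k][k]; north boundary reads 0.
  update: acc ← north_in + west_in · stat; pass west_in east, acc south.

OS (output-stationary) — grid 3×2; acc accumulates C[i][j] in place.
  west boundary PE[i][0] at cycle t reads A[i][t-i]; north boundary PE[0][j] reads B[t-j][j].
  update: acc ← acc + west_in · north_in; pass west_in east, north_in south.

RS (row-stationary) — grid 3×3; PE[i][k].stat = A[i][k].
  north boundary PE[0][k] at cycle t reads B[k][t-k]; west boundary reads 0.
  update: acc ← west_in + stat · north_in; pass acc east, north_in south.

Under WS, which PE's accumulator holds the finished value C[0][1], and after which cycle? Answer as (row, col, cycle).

(row, col, cycle) = (2, 1, 3)

Under WS, C[0][1] lands at PE[2][1]:
  @0  [2,1]  acc 0  |  →0  ↓0
  @1  [2,1]  acc 0  |  →0  ↓0
  @2  [2,1]  acc 0  |  →0  ↓0
  @3  [2,1]  acc 75  |  →8  ↓75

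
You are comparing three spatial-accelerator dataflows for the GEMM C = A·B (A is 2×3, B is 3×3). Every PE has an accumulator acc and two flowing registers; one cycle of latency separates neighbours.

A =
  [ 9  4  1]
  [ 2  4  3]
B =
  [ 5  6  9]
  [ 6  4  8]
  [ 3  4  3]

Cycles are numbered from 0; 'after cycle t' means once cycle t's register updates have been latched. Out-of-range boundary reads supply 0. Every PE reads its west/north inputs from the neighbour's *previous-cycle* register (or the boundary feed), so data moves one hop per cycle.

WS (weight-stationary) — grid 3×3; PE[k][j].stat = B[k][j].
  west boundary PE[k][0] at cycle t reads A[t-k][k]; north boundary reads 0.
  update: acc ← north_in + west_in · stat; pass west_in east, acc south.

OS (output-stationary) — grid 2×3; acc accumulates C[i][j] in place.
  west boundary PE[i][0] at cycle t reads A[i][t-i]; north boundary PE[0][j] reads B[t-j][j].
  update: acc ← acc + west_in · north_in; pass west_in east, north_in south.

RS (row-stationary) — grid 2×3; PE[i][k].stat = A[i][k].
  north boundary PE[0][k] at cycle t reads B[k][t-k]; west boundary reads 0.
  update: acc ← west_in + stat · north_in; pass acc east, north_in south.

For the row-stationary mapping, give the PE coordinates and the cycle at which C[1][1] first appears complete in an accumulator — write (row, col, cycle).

(row, col, cycle) = (1, 2, 4)

RS: C[1][1] accumulates in PE[1][2]:
  0: (1,2).acc=0  regs=<0,0>
  1: (1,2).acc=0  regs=<0,0>
  2: (1,2).acc=0  regs=<0,0>
  3: (1,2).acc=43  regs=<43,3>
  4: (1,2).acc=40  regs=<40,4>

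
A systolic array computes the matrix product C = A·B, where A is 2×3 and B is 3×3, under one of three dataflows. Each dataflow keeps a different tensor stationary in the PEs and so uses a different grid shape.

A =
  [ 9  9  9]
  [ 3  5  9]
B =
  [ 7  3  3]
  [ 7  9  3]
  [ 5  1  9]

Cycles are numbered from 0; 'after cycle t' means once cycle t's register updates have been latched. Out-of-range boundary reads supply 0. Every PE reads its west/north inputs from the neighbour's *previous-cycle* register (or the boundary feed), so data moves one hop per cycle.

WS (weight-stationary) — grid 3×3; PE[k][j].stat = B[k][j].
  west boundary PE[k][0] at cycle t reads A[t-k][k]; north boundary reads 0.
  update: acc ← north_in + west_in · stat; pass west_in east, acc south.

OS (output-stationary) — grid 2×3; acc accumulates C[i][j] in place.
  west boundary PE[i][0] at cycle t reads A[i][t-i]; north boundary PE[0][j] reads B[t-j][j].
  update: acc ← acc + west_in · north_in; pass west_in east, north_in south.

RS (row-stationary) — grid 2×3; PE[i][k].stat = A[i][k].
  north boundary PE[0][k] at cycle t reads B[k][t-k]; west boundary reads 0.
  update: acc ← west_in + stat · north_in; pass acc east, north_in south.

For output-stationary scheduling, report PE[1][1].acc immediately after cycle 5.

OS (2×3). Following PE[1][1] plus its west/north inputs:
  0: (0,1).acc=0  regs=<0,0>
  0: (1,0).acc=0  regs=<0,0>
  0: (1,1).acc=0  regs=<0,0>
  1: (0,1).acc=27  regs=<9,3>
  1: (1,0).acc=21  regs=<3,7>
  1: (1,1).acc=0  regs=<0,0>
  2: (0,1).acc=108  regs=<9,9>
  2: (1,0).acc=56  regs=<5,7>
  2: (1,1).acc=9  regs=<3,3>
  3: (0,1).acc=117  regs=<9,1>
  3: (1,0).acc=101  regs=<9,5>
  3: (1,1).acc=54  regs=<5,9>
  4: (0,1).acc=117  regs=<0,0>
  4: (1,0).acc=101  regs=<0,0>
  4: (1,1).acc=63  regs=<9,1>
  5: (0,1).acc=117  regs=<0,0>
  5: (1,0).acc=101  regs=<0,0>
  5: (1,1).acc=63  regs=<0,0>

PE[1][1].acc = 63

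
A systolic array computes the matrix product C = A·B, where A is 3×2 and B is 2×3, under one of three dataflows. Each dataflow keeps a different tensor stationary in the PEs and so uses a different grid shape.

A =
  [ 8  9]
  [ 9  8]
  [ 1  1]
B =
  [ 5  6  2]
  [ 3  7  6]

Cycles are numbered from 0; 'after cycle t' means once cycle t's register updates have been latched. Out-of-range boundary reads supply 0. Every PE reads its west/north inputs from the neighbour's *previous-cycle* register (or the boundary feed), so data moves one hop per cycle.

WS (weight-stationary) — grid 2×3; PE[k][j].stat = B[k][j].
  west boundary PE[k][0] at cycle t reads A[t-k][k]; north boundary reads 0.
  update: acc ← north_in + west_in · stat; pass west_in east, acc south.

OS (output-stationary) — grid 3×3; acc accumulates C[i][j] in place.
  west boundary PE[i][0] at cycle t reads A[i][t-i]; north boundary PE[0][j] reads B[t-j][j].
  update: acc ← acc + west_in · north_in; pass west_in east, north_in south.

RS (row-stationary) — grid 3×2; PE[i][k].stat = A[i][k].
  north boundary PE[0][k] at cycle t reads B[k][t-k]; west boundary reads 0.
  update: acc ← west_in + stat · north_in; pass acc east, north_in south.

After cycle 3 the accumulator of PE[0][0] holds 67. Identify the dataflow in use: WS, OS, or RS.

WS (2×3 grid), PE[0][0]:
  c0 r0c0: 40 / 8 / 40
  c1 r0c0: 45 / 9 / 45
  c2 r0c0: 5 / 1 / 5
  c3 r0c0: 0 / 0 / 0
OS (3×3 grid), PE[0][0]:
  c0 r0c0: 40 / 8 / 5
  c1 r0c0: 67 / 9 / 3
  c2 r0c0: 67 / 0 / 0
  c3 r0c0: 67 / 0 / 0
RS (3×2 grid), PE[0][0]:
  c0 r0c0: 40 / 40 / 5
  c1 r0c0: 48 / 48 / 6
  c2 r0c0: 16 / 16 / 2
  c3 r0c0: 0 / 0 / 0

dataflow = OS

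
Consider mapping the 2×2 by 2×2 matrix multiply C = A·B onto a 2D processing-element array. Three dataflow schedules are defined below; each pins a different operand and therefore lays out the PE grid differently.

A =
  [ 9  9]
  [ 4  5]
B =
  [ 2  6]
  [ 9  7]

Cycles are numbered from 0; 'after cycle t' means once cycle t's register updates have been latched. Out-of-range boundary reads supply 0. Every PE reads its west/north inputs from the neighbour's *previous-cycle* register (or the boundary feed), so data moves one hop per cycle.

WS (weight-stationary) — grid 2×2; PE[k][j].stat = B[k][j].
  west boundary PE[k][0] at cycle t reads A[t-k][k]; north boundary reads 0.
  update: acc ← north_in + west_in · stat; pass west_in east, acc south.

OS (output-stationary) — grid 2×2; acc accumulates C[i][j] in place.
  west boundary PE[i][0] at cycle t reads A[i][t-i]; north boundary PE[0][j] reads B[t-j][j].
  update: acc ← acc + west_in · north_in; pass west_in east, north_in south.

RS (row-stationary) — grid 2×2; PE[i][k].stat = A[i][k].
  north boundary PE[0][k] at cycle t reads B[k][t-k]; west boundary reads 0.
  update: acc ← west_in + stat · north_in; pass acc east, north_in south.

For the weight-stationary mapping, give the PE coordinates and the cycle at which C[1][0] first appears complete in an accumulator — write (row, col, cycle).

WS — PE[1][0] is where C[1][0] collects:
  cycle 0: PE[1][0] → acc 0, east 0, south 0
  cycle 1: PE[1][0] → acc 99, east 9, south 99
  cycle 2: PE[1][0] → acc 53, east 5, south 53

(row, col, cycle) = (1, 0, 2)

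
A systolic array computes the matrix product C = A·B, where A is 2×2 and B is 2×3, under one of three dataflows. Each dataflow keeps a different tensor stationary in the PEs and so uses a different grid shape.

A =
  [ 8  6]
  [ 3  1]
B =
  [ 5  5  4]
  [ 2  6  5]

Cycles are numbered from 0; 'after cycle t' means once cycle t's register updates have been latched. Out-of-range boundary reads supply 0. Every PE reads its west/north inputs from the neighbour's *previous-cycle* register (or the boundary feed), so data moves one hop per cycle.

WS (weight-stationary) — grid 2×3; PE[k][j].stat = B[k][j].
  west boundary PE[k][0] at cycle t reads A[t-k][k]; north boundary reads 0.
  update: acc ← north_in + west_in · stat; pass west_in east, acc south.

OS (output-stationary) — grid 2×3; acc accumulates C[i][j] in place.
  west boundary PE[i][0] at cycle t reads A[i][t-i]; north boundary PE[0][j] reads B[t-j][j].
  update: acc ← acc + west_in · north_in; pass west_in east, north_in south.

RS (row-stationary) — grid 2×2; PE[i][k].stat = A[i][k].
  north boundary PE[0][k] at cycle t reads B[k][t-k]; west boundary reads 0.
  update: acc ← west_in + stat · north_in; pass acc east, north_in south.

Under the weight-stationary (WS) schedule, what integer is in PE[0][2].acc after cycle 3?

WS on a 2×3 grid — tracing PE[0][2] and its feeders:
  c0 r0c1: 0 / 0 / 0
  c0 r0c2: 0 / 0 / 0
  c1 r0c1: 40 / 8 / 40
  c1 r0c2: 0 / 0 / 0
  c2 r0c1: 15 / 3 / 15
  c2 r0c2: 32 / 8 / 32
  c3 r0c1: 0 / 0 / 0
  c3 r0c2: 12 / 3 / 12

PE[0][2].acc = 12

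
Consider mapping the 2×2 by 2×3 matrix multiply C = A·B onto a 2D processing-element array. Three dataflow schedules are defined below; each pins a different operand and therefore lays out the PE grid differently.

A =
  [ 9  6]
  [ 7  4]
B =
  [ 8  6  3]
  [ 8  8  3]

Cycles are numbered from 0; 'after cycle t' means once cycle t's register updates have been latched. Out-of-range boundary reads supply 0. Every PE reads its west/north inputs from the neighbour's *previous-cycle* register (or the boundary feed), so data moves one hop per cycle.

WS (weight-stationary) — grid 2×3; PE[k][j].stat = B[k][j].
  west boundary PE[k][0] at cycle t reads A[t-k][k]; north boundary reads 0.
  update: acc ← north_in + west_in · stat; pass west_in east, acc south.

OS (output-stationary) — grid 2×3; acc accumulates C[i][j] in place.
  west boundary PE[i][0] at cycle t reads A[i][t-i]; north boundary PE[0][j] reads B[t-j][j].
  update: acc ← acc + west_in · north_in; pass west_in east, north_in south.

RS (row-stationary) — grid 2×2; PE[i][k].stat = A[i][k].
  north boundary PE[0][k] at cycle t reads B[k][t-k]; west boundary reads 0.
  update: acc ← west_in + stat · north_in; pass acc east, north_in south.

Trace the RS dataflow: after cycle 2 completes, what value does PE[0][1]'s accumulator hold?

RS (2×2). Following PE[0][1] plus its west/north inputs:
  after 0 — PE[0][0] acc=72, pass-E 72, pass-S 8
  after 0 — PE[0][1] acc=0, pass-E 0, pass-S 0
  after 1 — PE[0][0] acc=54, pass-E 54, pass-S 6
  after 1 — PE[0][1] acc=120, pass-E 120, pass-S 8
  after 2 — PE[0][0] acc=27, pass-E 27, pass-S 3
  after 2 — PE[0][1] acc=102, pass-E 102, pass-S 8

PE[0][1].acc = 102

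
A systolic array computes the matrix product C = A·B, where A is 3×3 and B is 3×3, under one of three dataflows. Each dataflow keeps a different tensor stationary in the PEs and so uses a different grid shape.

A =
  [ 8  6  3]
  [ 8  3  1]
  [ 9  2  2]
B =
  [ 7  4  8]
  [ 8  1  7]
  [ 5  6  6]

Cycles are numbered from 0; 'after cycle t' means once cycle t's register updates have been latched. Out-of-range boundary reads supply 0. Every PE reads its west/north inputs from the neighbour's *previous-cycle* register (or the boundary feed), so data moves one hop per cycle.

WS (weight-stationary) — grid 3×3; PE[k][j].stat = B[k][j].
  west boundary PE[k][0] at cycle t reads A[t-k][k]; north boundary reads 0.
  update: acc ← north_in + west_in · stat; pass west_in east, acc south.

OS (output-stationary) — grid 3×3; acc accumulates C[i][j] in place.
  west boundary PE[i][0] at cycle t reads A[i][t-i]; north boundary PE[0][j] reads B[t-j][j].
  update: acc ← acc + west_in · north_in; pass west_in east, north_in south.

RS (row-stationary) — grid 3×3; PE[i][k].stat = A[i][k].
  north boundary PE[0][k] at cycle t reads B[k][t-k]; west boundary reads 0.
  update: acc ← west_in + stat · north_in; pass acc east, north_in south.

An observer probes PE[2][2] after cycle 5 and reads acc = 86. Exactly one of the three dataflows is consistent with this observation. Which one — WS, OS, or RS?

dataflow = OS

WS [3×3] PE[2][2] across cycles:
  @0  [2,2]  acc 0  |  →0  ↓0
  @1  [2,2]  acc 0  |  →0  ↓0
  @2  [2,2]  acc 0  |  →0  ↓0
  @3  [2,2]  acc 0  |  →0  ↓0
  @4  [2,2]  acc 124  |  →3  ↓124
  @5  [2,2]  acc 91  |  →1  ↓91
OS [3×3] PE[2][2] across cycles:
  @0  [2,2]  acc 0  |  →0  ↓0
  @1  [2,2]  acc 0  |  →0  ↓0
  @2  [2,2]  acc 0  |  →0  ↓0
  @3  [2,2]  acc 0  |  →0  ↓0
  @4  [2,2]  acc 72  |  →9  ↓8
  @5  [2,2]  acc 86  |  →2  ↓7
RS [3×3] PE[2][2] across cycles:
  @0  [2,2]  acc 0  |  →0  ↓0
  @1  [2,2]  acc 0  |  →0  ↓0
  @2  [2,2]  acc 0  |  →0  ↓0
  @3  [2,2]  acc 0  |  →0  ↓0
  @4  [2,2]  acc 89  |  →89  ↓5
  @5  [2,2]  acc 50  |  →50  ↓6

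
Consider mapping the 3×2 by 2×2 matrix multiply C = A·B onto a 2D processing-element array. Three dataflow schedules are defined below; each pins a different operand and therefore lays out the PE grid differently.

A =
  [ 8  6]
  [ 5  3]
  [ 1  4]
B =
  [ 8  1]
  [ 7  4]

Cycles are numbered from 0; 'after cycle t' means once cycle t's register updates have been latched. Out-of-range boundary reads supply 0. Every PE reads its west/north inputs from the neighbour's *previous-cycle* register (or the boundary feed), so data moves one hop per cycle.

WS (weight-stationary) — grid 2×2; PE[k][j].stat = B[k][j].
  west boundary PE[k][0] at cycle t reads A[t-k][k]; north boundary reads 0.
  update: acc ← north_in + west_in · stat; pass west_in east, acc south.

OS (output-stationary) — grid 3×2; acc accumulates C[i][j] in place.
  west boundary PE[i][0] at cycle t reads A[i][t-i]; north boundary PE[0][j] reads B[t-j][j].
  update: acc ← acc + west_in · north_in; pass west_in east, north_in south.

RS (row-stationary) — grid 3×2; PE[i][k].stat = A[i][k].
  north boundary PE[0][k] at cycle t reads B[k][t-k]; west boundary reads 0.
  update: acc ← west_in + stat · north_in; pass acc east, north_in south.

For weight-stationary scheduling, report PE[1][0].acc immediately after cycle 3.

WS (2×2). Following PE[1][0] plus its west/north inputs:
  after 0 — PE[0][0] acc=64, pass-E 8, pass-S 64
  after 0 — PE[1][0] acc=0, pass-E 0, pass-S 0
  after 1 — PE[0][0] acc=40, pass-E 5, pass-S 40
  after 1 — PE[1][0] acc=106, pass-E 6, pass-S 106
  after 2 — PE[0][0] acc=8, pass-E 1, pass-S 8
  after 2 — PE[1][0] acc=61, pass-E 3, pass-S 61
  after 3 — PE[0][0] acc=0, pass-E 0, pass-S 0
  after 3 — PE[1][0] acc=36, pass-E 4, pass-S 36

PE[1][0].acc = 36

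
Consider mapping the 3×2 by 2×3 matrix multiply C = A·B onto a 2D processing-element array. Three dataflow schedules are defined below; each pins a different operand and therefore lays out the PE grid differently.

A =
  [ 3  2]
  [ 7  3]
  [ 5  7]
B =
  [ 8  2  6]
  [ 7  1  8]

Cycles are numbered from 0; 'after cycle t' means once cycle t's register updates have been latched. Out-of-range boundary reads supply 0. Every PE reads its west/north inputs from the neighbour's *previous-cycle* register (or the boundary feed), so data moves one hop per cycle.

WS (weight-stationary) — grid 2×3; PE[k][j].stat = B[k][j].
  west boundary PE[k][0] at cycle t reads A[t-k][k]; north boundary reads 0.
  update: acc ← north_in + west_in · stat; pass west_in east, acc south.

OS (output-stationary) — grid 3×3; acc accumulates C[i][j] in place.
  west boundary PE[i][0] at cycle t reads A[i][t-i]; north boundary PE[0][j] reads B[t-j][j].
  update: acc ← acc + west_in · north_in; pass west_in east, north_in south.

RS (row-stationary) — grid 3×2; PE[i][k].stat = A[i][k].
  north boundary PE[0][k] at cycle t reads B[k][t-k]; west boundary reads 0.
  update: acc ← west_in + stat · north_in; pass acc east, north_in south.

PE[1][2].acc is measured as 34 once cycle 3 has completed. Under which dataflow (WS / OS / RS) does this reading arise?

dataflow = WS

WS [2×3] PE[1][2] across cycles:
  0: (1,2).acc=0  regs=<0,0>
  1: (1,2).acc=0  regs=<0,0>
  2: (1,2).acc=0  regs=<0,0>
  3: (1,2).acc=34  regs=<2,34>
OS [3×3] PE[1][2] across cycles:
  0: (1,2).acc=0  regs=<0,0>
  1: (1,2).acc=0  regs=<0,0>
  2: (1,2).acc=0  regs=<0,0>
  3: (1,2).acc=42  regs=<7,6>
RS (3×2): PE[1][2] does not exist.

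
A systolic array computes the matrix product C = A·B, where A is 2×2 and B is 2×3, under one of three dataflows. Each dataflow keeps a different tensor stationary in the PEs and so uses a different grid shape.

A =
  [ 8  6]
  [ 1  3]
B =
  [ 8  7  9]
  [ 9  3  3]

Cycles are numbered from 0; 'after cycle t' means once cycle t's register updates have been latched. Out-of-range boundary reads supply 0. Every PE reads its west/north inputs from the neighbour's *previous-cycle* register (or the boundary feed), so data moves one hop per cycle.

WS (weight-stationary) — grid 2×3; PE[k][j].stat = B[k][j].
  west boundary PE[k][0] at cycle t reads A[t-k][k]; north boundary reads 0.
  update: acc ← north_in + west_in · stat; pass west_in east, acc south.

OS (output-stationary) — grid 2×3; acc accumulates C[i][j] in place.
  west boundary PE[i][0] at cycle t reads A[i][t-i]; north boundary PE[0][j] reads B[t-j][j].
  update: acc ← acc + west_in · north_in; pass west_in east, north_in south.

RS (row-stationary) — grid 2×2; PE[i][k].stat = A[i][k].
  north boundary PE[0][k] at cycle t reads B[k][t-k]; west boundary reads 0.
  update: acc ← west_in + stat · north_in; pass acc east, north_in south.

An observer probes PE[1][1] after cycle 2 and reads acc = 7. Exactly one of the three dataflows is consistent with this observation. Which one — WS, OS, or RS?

dataflow = OS

Under WS (2×3), PE[1][1]:
  @0  [1,1]  acc 0  |  →0  ↓0
  @1  [1,1]  acc 0  |  →0  ↓0
  @2  [1,1]  acc 74  |  →6  ↓74
Under OS (2×3), PE[1][1]:
  @0  [1,1]  acc 0  |  →0  ↓0
  @1  [1,1]  acc 0  |  →0  ↓0
  @2  [1,1]  acc 7  |  →1  ↓7
Under RS (2×2), PE[1][1]:
  @0  [1,1]  acc 0  |  →0  ↓0
  @1  [1,1]  acc 0  |  →0  ↓0
  @2  [1,1]  acc 35  |  →35  ↓9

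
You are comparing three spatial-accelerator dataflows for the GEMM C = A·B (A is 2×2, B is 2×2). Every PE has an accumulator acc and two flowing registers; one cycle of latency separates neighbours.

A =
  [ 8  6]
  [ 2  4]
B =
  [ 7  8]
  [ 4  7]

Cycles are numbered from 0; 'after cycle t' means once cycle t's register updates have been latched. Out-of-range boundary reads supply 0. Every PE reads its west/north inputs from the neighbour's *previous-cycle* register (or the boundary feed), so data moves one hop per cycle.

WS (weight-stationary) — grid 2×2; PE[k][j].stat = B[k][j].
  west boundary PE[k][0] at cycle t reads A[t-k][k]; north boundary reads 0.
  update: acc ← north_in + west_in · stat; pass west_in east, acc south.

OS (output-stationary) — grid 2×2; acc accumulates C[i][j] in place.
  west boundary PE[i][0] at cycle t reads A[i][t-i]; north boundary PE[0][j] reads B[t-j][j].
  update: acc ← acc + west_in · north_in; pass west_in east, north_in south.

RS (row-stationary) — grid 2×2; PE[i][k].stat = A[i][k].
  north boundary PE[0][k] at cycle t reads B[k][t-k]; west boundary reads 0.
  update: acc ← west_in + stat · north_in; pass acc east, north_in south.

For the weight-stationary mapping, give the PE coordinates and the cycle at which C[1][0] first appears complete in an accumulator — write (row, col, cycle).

(row, col, cycle) = (1, 0, 2)

WS — PE[1][0] is where C[1][0] collects:
  cycle 0: PE[1][0] → acc 0, east 0, south 0
  cycle 1: PE[1][0] → acc 80, east 6, south 80
  cycle 2: PE[1][0] → acc 30, east 4, south 30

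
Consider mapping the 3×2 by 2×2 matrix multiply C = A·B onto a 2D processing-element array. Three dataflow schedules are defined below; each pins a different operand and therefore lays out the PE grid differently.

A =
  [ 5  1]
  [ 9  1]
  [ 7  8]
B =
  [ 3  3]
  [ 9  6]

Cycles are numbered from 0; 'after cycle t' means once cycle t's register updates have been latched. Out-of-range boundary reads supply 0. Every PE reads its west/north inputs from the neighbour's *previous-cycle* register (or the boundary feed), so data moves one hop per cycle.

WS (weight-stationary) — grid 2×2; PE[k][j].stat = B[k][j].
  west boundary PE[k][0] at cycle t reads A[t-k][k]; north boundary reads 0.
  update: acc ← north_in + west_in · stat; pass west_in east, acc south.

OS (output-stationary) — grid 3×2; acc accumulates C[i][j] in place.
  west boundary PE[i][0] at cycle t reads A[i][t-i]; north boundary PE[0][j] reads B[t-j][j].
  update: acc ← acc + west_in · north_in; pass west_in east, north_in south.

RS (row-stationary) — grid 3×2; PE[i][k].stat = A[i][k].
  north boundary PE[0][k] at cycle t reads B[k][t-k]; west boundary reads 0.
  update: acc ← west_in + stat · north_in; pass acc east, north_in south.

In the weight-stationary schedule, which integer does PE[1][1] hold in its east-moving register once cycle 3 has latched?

register = 1

Tracing WS — 2×2 array, target PE[1][1]:
  c0 r0c1: 0 / 0 / 0
  c0 r1c0: 0 / 0 / 0
  c0 r1c1: 0 / 0 / 0
  c1 r0c1: 15 / 5 / 15
  c1 r1c0: 24 / 1 / 24
  c1 r1c1: 0 / 0 / 0
  c2 r0c1: 27 / 9 / 27
  c2 r1c0: 36 / 1 / 36
  c2 r1c1: 21 / 1 / 21
  c3 r0c1: 21 / 7 / 21
  c3 r1c0: 93 / 8 / 93
  c3 r1c1: 33 / 1 / 33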